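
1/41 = 0.02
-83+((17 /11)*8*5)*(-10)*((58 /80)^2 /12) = -58121 /528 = -110.08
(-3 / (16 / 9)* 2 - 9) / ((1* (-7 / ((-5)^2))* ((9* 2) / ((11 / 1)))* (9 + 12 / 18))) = 9075 / 3248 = 2.79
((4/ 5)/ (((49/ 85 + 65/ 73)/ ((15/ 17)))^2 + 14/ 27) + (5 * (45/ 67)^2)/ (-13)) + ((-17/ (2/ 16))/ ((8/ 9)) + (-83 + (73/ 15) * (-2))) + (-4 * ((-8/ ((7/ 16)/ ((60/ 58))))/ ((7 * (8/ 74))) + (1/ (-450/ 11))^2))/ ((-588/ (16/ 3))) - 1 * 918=-318196555853325345432626587/ 273230943852974287123125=-1164.57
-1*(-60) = 60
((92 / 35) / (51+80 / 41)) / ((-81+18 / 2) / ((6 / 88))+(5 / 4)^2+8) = -0.00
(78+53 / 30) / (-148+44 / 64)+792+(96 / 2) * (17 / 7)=224723792 / 247485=908.03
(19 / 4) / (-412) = -19 / 1648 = -0.01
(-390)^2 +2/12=912601/6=152100.17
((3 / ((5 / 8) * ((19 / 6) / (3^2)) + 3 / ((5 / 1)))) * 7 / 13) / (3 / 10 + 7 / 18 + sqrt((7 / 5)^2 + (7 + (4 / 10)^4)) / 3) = 1.17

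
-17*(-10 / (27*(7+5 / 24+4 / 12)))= 1360 / 1629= 0.83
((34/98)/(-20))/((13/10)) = -17/1274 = -0.01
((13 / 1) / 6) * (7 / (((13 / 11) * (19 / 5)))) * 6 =385 / 19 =20.26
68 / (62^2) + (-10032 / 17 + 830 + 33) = 4458368 / 16337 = 272.90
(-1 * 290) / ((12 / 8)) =-580 / 3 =-193.33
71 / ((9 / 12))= 284 / 3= 94.67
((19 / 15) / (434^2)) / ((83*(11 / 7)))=19 / 368505060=0.00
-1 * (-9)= 9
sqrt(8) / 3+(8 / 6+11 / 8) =2*sqrt(2) / 3+65 / 24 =3.65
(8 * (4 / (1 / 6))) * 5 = 960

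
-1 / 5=-0.20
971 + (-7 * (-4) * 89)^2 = 6211035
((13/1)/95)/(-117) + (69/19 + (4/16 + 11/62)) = 430211/106020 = 4.06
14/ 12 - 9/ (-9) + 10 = 73/ 6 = 12.17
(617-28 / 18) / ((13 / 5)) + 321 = 65252 / 117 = 557.71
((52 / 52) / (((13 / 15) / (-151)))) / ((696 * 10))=-151 / 6032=-0.03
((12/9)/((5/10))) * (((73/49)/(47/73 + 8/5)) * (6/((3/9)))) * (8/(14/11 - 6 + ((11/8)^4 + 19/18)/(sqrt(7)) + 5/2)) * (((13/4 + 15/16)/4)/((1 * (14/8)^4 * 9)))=-253025521363845120/68200860662574731 - 11045692409108234240 * sqrt(7)/10025526517398485457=-6.62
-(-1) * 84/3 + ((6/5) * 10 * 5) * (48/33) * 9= 813.45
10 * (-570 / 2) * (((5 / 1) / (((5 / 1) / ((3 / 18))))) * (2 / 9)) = -950 / 9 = -105.56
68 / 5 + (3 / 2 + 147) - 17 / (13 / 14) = 143.79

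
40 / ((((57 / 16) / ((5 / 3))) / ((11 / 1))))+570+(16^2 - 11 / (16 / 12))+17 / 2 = 705955 / 684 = 1032.10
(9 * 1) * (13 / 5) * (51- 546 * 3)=-37135.80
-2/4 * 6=-3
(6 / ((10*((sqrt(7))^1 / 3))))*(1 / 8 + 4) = 297*sqrt(7) / 280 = 2.81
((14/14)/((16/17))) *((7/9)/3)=119/432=0.28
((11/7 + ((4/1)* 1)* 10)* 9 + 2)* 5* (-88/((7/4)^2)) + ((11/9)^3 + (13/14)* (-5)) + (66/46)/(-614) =-95420110464725/1765581867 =-54044.57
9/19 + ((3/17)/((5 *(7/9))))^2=3200076/6726475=0.48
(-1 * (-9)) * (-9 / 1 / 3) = -27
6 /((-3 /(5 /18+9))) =-167 /9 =-18.56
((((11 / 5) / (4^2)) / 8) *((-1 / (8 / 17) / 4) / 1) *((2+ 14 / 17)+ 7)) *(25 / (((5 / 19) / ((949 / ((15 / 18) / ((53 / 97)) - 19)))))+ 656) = 403.92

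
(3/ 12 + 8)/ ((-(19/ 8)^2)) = -528/ 361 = -1.46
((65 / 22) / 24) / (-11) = -0.01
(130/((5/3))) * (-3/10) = -117/5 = -23.40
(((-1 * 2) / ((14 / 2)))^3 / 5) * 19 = -152 / 1715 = -0.09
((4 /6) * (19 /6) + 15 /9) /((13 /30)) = 340 /39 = 8.72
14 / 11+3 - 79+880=8858 / 11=805.27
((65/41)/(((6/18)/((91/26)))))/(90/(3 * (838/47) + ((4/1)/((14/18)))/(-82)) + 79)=81976440/397338503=0.21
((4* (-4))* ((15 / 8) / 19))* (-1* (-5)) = -7.89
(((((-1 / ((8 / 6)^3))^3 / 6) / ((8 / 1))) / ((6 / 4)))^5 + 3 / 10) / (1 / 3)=182541686432864283342348776578539 / 202824096036516704239472512860160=0.90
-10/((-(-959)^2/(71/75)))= 142/13795215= 0.00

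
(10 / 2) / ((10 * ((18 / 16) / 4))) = 16 / 9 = 1.78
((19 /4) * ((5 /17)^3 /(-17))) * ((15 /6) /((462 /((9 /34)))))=-35625 /3498527648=-0.00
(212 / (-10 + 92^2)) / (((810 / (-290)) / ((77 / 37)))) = -236698 / 12668319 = -0.02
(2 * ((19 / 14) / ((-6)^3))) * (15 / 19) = -5 / 504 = -0.01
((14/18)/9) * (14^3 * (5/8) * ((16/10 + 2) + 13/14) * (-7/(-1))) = 761117/162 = 4698.25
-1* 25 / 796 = -0.03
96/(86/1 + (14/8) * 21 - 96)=3.59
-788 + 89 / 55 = -43251 / 55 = -786.38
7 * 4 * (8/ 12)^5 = 896/ 243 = 3.69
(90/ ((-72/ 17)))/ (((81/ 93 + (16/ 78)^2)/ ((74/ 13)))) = -11406915/ 86102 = -132.48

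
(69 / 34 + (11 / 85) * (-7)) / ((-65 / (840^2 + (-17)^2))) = -134824799 / 11050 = -12201.34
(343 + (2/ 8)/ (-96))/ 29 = 131711/ 11136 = 11.83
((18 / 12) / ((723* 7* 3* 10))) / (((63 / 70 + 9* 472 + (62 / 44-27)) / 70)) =55 / 335879772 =0.00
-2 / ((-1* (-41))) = -2 / 41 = -0.05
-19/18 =-1.06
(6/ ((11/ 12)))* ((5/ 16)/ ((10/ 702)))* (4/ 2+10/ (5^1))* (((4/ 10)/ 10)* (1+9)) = 12636/ 55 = 229.75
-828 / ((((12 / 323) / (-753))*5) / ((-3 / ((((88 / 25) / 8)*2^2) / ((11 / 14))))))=-251731665 / 56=-4495208.30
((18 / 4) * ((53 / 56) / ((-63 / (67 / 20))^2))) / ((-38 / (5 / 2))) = -237917 / 300303360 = -0.00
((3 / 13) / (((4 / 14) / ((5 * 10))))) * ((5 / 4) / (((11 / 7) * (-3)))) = -6125 / 572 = -10.71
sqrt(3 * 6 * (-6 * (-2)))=6 * sqrt(6)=14.70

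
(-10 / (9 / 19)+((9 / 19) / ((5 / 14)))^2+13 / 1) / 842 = -515941 / 68391450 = -0.01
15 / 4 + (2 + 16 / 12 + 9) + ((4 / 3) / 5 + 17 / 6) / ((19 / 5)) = 3853 / 228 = 16.90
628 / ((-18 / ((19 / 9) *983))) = -5864578 / 81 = -72402.20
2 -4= -2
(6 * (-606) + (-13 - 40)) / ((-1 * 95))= 3689 / 95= 38.83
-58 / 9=-6.44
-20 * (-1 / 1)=20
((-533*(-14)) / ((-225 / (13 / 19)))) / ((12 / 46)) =-86.98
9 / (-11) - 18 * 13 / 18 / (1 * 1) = -152 / 11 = -13.82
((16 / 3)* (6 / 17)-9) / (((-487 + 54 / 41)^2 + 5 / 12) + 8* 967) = -2440812 / 83544627025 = -0.00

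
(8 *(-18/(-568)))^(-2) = 5041/324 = 15.56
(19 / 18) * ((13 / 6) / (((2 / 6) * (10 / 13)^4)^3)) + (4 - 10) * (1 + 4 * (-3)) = 6018627025252807 / 4000000000000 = 1504.66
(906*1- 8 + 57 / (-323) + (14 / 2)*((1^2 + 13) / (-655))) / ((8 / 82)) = 409819559 / 44540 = 9201.16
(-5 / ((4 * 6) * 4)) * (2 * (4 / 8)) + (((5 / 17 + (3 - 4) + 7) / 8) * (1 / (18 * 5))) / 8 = -4993 / 97920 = -0.05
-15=-15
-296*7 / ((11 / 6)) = -12432 / 11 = -1130.18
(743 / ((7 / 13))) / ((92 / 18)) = 86931 / 322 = 269.97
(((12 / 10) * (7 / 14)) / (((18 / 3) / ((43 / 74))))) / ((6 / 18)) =129 / 740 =0.17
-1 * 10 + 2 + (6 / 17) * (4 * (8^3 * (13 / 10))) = 79192 / 85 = 931.67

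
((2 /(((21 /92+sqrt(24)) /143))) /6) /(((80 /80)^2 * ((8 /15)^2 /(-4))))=345345 /54052 - 756470 * sqrt(6) /13513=-130.74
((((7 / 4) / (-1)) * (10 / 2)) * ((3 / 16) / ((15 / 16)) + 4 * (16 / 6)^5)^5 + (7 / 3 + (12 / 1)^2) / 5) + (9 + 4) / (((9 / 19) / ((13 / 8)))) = -1695636266404285066384294460777 / 4236443047215000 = -400249985071552.25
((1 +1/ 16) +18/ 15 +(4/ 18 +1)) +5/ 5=3229/ 720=4.48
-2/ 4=-1/ 2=-0.50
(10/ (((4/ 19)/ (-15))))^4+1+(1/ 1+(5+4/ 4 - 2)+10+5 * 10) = 4123437891681/ 16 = 257714868230.06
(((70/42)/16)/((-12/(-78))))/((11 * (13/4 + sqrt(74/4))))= -845/33528 + 65 * sqrt(74)/16764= 0.01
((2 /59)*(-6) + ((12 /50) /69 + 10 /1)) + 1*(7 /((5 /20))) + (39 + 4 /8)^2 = 216855397 /135700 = 1598.05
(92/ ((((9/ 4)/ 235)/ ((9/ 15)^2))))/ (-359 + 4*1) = -17296/ 1775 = -9.74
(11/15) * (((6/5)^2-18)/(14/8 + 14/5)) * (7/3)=-2024/325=-6.23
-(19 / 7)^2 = -361 / 49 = -7.37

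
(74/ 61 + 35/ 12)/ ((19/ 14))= 3.04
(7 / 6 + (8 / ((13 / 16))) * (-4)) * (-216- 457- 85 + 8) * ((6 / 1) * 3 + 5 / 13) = 89057375 / 169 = 526966.72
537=537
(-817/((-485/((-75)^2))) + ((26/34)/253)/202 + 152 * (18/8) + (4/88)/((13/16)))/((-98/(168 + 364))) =-204358905944181/3834457627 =-53295.39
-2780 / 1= -2780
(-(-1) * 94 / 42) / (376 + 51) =47 / 8967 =0.01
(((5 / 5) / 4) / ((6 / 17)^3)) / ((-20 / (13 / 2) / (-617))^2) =316084934633 / 1382400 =228649.40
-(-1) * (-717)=-717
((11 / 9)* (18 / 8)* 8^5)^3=731724988284928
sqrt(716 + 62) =sqrt(778) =27.89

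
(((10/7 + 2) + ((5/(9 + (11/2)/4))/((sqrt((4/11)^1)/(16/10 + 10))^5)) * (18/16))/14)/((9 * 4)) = 1/147 + 2481849029 * sqrt(11)/2905000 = 2833.52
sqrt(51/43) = sqrt(2193)/43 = 1.09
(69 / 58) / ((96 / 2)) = 23 / 928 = 0.02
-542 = -542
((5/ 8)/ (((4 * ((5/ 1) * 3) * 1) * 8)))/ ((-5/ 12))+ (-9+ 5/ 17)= -47377/ 5440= -8.71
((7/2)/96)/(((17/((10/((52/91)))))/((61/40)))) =2989/52224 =0.06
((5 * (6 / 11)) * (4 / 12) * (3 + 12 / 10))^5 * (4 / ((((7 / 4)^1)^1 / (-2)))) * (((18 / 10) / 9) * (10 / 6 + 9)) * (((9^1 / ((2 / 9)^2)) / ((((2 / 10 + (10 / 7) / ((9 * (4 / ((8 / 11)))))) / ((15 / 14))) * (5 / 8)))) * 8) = -1003479242637312 / 11610313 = -86429990.53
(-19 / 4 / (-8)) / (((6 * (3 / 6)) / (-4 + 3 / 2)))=-95 / 192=-0.49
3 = 3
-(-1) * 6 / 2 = 3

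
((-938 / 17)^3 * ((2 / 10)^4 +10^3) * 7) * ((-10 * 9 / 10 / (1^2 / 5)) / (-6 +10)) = 8123997582125334 / 614125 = 13228573306.94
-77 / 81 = -0.95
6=6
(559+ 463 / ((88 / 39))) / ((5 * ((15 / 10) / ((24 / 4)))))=67249 / 110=611.35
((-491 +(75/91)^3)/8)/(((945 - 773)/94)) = -8685164921/259228424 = -33.50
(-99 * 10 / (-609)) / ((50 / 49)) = 231 / 145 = 1.59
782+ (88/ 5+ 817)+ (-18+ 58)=8283/ 5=1656.60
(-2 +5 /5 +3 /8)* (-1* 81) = 405 /8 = 50.62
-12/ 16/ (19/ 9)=-27/ 76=-0.36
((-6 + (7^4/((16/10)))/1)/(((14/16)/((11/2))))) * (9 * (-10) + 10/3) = -17098510/21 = -814214.76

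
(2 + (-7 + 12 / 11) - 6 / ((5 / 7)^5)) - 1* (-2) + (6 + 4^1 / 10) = -954887 / 34375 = -27.78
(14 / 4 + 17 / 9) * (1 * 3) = 97 / 6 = 16.17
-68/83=-0.82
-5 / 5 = -1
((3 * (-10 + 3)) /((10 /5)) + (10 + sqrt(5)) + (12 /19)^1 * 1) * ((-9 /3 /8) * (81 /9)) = -27 * sqrt(5) /8 - 135 /304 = -7.99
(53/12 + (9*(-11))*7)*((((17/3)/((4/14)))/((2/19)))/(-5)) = 18682643/720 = 25948.12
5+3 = 8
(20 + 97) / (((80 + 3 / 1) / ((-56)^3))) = -20547072 / 83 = -247555.08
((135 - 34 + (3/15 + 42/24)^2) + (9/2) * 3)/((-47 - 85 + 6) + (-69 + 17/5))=-47321/76640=-0.62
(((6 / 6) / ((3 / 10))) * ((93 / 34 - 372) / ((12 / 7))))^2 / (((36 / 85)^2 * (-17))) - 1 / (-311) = -228823105023 / 1353472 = -169063.79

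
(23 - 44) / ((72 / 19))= -133 / 24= -5.54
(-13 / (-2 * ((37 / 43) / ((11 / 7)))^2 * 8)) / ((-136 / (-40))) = 14542385 / 18246032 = 0.80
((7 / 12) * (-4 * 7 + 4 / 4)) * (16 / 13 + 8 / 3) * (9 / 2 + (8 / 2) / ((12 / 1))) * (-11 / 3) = 1087.87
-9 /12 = -3 /4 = -0.75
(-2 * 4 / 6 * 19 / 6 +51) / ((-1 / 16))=-6736 / 9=-748.44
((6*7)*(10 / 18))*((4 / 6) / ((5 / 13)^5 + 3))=1856465 / 359037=5.17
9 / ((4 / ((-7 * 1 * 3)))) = -189 / 4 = -47.25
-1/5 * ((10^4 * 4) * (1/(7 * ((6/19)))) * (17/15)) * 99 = -2842400/7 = -406057.14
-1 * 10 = -10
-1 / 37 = -0.03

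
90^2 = 8100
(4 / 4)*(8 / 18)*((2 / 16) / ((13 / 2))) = 1 / 117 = 0.01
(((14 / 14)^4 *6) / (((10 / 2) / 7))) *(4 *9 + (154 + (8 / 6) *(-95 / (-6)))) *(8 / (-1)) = -14186.67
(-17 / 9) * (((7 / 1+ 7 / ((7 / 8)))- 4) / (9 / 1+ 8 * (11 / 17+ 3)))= -289 / 531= -0.54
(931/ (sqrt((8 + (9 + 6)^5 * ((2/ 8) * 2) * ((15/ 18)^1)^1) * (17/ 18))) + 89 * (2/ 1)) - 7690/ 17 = -4664/ 17 + 5586 * sqrt(43032338)/ 21516169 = -272.65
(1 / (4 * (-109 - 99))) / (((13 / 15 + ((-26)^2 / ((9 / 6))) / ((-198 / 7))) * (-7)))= -1485 / 130300352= -0.00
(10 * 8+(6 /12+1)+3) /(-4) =-169 /8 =-21.12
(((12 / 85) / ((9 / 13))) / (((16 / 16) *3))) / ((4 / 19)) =247 / 765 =0.32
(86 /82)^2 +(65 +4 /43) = 4784626 /72283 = 66.19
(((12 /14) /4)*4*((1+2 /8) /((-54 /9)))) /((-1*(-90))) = -1 /504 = -0.00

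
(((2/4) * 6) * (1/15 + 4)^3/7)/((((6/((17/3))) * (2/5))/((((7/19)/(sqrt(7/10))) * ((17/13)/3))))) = 65597509 * sqrt(70)/42014700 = 13.06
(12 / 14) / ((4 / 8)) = 12 / 7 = 1.71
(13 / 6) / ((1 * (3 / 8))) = 52 / 9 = 5.78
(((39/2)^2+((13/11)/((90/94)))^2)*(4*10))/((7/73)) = 54629741114/343035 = 159254.13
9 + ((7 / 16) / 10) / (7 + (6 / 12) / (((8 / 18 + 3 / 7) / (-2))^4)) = 7822184717 / 868928288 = 9.00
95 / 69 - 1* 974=-67111 / 69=-972.62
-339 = -339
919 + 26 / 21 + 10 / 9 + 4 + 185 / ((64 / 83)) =4698373 / 4032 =1165.27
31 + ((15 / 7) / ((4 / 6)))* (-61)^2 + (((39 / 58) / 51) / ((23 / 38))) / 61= 116118382299 / 9683506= 11991.36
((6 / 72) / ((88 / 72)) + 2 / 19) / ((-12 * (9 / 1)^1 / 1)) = -0.00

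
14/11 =1.27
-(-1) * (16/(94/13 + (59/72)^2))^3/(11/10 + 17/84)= 526543521767919452160/82616358182017436503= 6.37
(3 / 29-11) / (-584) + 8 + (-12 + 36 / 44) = -147321 / 46574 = -3.16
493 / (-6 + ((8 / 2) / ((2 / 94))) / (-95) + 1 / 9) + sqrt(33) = -421515 / 6727 + sqrt(33) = -56.92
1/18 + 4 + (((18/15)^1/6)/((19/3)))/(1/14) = 7691/1710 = 4.50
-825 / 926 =-0.89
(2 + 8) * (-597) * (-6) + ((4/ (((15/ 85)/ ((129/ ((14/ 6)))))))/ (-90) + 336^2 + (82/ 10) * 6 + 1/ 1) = 15618989/ 105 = 148752.28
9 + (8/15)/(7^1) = 9.08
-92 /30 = -46 /15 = -3.07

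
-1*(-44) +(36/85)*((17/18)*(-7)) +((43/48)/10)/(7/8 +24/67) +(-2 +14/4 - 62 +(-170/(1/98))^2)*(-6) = -66047114542547/39660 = -1665333195.73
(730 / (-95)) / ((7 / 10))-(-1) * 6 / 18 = -4247 / 399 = -10.64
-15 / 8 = -1.88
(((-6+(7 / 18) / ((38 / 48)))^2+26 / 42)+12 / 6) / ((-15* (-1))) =2.20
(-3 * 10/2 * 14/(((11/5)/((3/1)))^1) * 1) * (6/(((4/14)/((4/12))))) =-22050/11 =-2004.55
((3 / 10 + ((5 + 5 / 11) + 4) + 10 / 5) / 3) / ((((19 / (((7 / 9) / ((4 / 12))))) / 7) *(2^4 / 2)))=21119 / 50160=0.42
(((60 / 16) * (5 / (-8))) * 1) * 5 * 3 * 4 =-1125 / 8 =-140.62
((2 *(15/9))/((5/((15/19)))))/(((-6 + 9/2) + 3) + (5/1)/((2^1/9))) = 5/228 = 0.02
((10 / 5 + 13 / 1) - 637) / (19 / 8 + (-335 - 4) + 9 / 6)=4976 / 2681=1.86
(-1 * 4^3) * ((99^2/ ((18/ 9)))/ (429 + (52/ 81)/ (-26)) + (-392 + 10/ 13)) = 10980032992/ 451711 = 24307.65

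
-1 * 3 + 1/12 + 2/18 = -101/36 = -2.81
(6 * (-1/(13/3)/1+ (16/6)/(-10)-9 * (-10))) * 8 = 279248/65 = 4296.12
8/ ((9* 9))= 8/ 81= 0.10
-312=-312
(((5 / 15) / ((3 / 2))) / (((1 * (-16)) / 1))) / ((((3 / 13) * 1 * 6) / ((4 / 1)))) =-13 / 324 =-0.04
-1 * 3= -3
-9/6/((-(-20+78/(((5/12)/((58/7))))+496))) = 105/141896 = 0.00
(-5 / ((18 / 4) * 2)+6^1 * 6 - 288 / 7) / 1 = -359 / 63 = -5.70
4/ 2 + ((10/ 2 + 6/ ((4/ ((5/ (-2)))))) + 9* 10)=373/ 4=93.25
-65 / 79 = -0.82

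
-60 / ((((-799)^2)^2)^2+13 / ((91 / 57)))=-105 / 290678080193485855348816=-0.00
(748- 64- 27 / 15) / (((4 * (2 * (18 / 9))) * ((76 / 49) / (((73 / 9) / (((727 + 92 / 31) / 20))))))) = 42026173 / 6879216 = 6.11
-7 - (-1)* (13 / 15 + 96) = 1348 / 15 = 89.87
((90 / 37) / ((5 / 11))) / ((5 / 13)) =2574 / 185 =13.91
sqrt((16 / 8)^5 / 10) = 4 * sqrt(5) / 5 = 1.79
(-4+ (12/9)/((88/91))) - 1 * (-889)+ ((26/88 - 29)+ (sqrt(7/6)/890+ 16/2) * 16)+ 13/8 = 4 * sqrt(42)/1335+ 260647/264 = 987.32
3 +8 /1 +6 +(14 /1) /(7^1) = 19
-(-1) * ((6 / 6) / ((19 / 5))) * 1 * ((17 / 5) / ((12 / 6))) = 17 / 38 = 0.45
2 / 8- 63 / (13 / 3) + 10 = -223 / 52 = -4.29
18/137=0.13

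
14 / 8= 7 / 4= 1.75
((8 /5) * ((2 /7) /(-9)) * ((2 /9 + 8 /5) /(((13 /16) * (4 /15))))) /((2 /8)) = -20992 /12285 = -1.71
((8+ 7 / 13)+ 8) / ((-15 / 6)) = -86 / 13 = -6.62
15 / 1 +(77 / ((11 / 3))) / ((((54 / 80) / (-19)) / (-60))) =106445 / 3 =35481.67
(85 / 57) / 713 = 85 / 40641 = 0.00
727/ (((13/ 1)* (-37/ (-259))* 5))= 5089/ 65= 78.29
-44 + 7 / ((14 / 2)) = -43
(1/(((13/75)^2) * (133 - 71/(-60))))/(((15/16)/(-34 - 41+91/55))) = -290448000/14966809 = -19.41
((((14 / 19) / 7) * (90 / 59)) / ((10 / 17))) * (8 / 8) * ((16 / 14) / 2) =0.16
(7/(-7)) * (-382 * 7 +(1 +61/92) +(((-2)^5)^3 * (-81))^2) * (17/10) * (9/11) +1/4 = -99162887792229719/10120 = -9798704327295.43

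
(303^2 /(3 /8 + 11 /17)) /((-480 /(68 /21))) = -2948089 /4865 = -605.98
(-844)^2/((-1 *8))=-89042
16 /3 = 5.33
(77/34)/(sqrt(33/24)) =7*sqrt(22)/17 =1.93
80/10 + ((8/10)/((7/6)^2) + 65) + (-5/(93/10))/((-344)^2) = 99206801971/1348142880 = 73.59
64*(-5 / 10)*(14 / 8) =-56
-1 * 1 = -1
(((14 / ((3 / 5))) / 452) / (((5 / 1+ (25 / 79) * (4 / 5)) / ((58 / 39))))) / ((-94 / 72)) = -64148 / 5730569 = -0.01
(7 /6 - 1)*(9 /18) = 1 /12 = 0.08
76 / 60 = 19 / 15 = 1.27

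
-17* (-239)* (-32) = -130016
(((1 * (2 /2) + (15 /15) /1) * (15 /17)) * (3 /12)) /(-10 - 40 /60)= -45 /1088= -0.04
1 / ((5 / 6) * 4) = 3 / 10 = 0.30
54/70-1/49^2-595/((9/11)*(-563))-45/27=24090652/60829335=0.40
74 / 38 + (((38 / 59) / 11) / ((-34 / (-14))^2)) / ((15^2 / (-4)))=1.95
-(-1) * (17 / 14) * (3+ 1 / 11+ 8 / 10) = 1819 / 385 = 4.72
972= 972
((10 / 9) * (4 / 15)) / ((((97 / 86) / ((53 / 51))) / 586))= 21367904 / 133569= 159.98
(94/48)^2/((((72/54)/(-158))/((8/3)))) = -174511/144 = -1211.88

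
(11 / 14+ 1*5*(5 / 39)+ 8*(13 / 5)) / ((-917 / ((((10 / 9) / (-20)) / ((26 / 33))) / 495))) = 60679 / 17573938200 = 0.00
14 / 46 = 7 / 23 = 0.30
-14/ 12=-1.17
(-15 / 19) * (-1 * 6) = 90 / 19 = 4.74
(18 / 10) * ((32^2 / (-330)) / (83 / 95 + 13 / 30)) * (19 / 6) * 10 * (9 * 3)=-3653.79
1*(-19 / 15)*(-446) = 8474 / 15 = 564.93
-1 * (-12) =12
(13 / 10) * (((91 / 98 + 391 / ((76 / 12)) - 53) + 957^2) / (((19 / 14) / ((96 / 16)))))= 1900223559 / 361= 5263777.17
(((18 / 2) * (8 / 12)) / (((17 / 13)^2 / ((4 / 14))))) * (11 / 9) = 7436 / 6069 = 1.23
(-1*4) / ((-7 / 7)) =4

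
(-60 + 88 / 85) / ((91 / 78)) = -4296 / 85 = -50.54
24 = 24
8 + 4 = 12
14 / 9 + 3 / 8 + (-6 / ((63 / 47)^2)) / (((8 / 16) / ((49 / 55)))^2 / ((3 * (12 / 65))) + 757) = 36324422699 / 18858587976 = 1.93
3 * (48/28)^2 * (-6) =-2592/49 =-52.90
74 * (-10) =-740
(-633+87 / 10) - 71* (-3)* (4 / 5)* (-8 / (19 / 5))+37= -179747 / 190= -946.04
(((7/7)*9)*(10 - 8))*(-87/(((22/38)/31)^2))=-543278286/121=-4489903.19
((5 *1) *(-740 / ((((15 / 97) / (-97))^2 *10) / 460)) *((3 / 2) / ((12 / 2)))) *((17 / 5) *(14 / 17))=-46877237948.18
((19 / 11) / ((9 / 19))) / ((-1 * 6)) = -361 / 594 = -0.61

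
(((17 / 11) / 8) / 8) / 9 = 17 / 6336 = 0.00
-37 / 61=-0.61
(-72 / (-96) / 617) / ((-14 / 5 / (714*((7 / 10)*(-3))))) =3213 / 4936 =0.65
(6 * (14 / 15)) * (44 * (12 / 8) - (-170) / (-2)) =-532 / 5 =-106.40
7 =7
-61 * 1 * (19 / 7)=-1159 / 7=-165.57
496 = 496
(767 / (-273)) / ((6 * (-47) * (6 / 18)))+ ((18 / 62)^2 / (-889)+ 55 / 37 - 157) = -1385992573165 / 8914068786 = -155.48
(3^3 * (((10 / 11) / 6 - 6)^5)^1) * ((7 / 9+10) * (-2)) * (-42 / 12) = -181826140067047 / 13045131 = -13938237.96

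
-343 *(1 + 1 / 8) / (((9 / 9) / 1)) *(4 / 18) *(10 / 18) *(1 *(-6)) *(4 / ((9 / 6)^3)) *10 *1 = 274400 / 81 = 3387.65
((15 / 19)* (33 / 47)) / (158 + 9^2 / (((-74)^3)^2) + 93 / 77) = 6258730373058240 / 1797615575224922153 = 0.00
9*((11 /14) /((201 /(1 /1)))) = 33 /938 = 0.04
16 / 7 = 2.29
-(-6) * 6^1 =36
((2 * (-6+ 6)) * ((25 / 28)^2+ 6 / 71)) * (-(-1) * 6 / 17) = 0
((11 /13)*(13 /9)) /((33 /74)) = 74 /27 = 2.74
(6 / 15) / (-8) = -1 / 20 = -0.05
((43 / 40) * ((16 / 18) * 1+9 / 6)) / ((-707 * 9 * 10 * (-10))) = 1849 / 458136000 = 0.00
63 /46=1.37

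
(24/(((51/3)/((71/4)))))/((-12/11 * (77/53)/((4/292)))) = -3763/17374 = -0.22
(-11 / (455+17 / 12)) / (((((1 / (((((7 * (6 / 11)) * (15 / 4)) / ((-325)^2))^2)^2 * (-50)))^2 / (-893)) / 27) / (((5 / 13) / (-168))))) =-854754859718599833 / 2254076121201212060133437165554199218750000000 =-0.00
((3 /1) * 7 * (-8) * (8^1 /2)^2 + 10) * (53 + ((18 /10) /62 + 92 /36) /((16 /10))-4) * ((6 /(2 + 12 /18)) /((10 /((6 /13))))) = -69817623 /4960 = -14076.13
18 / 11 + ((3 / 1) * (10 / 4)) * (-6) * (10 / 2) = -2457 / 11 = -223.36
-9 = -9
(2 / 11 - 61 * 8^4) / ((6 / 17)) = -7787173 / 11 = -707924.82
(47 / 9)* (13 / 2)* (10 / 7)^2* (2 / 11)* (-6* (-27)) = 1099800 / 539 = 2040.45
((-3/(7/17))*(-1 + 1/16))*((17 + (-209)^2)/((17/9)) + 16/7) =61948035/392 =158030.70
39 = 39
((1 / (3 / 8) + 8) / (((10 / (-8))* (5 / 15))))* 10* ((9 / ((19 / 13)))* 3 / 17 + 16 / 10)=-1110784 / 1615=-687.79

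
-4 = -4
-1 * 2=-2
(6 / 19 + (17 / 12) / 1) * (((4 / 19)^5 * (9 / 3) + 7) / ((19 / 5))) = 34238135875 / 10726460868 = 3.19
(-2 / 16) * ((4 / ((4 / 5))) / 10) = -1 / 16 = -0.06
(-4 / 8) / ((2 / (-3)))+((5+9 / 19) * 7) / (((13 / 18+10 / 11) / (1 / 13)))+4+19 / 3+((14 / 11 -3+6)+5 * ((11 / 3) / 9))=19.20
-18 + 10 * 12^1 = 102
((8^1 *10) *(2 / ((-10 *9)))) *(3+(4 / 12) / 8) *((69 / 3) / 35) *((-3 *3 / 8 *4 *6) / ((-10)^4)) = 1679 / 175000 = 0.01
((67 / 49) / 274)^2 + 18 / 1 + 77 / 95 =322120536067 / 17124460220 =18.81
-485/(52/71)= -34435/52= -662.21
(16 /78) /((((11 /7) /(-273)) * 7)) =-5.09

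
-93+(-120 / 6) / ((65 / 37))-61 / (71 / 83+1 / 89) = -14545405 / 83226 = -174.77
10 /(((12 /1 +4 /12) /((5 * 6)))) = 900 /37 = 24.32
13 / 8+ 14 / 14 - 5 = -19 / 8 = -2.38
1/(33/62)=62/33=1.88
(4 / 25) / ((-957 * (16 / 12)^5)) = -0.00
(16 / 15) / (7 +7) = 8 / 105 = 0.08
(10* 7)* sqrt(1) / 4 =35 / 2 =17.50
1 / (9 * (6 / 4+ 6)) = 2 / 135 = 0.01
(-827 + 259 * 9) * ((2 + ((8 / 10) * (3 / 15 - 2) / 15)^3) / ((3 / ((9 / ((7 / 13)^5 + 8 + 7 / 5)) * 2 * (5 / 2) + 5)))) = 100544288802387104 / 10274300390625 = 9786.00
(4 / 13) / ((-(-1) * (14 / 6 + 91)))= 3 / 910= 0.00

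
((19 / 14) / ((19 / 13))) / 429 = 1 / 462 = 0.00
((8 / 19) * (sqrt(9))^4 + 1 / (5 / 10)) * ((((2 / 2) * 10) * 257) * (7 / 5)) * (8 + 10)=44428104 / 19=2338321.26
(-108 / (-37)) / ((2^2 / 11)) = 297 / 37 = 8.03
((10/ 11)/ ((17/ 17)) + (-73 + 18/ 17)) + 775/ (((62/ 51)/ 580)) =69129967/ 187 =369678.97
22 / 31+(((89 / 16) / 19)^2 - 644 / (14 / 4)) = -524862161 / 2864896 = -183.20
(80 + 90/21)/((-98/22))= -18.92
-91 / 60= -1.52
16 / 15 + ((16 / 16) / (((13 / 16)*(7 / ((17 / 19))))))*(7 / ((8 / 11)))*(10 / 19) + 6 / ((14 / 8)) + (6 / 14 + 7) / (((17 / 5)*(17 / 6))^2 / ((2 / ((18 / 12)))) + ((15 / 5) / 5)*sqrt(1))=224075990836 / 41511016365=5.40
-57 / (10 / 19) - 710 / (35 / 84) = -18123 / 10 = -1812.30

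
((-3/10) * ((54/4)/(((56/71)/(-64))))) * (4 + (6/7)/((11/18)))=4784832/2695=1775.45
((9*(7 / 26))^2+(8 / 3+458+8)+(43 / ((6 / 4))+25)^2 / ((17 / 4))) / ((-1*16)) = -119170897 / 1654848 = -72.01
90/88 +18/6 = 177/44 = 4.02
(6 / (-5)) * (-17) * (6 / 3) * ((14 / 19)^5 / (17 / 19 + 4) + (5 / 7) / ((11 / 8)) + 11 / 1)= 733837100012 / 1555381135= 471.81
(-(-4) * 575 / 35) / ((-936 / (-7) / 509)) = 58535 / 234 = 250.15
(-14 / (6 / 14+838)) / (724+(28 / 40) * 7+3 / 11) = -10780 / 470746621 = -0.00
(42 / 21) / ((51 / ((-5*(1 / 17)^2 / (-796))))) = 5 / 5866122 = 0.00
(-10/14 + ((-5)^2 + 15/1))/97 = 275/679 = 0.41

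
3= 3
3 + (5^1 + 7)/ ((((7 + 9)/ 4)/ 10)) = 33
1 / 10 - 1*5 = -49 / 10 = -4.90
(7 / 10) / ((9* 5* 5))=7 / 2250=0.00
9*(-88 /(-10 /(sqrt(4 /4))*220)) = 9 /25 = 0.36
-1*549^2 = -301401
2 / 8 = 1 / 4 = 0.25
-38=-38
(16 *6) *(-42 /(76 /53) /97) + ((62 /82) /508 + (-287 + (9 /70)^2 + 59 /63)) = -66661878321823 /211602847050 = -315.03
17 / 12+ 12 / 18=25 / 12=2.08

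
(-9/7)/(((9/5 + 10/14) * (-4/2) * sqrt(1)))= 45/176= 0.26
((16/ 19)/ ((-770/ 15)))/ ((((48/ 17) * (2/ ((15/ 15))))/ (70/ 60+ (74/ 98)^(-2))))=-0.01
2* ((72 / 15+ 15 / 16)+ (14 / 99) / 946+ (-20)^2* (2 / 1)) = 3018422153 / 1873080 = 1611.48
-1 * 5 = -5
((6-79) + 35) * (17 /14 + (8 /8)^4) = -589 /7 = -84.14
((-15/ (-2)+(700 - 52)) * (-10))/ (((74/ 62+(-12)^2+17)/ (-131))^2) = -36034410385/ 8426928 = -4276.10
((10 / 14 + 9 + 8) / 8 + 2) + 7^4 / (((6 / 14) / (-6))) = -470537 / 14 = -33609.79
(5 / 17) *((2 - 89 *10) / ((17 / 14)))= -62160 / 289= -215.09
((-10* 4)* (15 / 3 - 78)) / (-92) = -730 / 23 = -31.74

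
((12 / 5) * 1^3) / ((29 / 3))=36 / 145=0.25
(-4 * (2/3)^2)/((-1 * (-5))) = -16/45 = -0.36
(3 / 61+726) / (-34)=-44289 / 2074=-21.35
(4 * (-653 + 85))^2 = 5161984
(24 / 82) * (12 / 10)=72 / 205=0.35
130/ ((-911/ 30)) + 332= 327.72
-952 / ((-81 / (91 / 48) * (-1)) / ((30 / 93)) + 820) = -6370 / 6373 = -1.00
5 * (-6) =-30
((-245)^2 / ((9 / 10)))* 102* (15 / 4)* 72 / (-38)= -918382500 / 19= -48335921.05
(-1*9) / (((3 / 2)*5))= -6 / 5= -1.20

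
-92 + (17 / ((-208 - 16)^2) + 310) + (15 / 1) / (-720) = 32812019 / 150528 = 217.98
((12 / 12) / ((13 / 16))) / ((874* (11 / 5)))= 40 / 62491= 0.00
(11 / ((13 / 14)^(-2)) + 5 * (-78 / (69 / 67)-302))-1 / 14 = -8471805 / 4508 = -1879.28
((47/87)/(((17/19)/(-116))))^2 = 12759184/2601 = 4905.49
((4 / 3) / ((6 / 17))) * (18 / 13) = 68 / 13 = 5.23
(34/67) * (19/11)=646/737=0.88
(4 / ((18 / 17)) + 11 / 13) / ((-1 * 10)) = -541 / 1170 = -0.46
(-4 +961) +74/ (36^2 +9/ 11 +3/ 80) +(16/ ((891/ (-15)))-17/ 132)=39303745963/ 41084388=956.66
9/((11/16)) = 144/11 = 13.09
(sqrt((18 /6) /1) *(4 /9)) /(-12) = -sqrt(3) /27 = -0.06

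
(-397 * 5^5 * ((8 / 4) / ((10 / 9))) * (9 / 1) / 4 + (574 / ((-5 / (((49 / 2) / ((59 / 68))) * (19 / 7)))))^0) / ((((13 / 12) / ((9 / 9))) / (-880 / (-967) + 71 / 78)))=-2759411718937 / 326846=-8442543.95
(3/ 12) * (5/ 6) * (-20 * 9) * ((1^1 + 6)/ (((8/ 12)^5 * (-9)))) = 14175/ 64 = 221.48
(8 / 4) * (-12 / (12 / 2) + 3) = 2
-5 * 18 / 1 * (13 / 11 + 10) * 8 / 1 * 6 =-531360 / 11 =-48305.45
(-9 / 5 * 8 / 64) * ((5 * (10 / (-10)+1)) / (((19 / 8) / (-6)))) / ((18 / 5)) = 0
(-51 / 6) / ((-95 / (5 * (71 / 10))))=1207 / 380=3.18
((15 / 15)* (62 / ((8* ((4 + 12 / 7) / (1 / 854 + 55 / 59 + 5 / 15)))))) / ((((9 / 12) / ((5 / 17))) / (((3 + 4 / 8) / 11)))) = 0.21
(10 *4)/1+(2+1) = 43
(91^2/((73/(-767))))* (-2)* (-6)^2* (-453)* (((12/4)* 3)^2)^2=-1359185975790552/73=-18618985969733.59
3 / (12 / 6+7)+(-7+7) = 1 / 3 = 0.33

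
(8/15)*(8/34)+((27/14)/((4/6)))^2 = 1698143/199920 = 8.49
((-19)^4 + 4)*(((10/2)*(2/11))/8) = 651625/44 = 14809.66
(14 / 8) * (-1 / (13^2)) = -7 / 676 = -0.01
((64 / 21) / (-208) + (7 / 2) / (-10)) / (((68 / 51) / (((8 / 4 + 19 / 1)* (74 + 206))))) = -1608.12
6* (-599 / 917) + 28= 22082 / 917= 24.08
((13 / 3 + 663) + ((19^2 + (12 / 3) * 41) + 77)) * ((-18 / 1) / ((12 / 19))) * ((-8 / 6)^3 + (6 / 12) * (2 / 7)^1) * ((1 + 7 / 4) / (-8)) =-1495813 / 54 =-27700.24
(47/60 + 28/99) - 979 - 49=-2033329/1980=-1026.93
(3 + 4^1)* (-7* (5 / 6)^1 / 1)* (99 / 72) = -2695 / 48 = -56.15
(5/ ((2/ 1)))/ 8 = 5/ 16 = 0.31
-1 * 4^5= -1024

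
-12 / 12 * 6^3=-216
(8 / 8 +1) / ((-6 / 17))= -17 / 3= -5.67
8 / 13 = 0.62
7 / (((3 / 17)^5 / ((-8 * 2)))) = -159023984 / 243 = -654419.69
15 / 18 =5 / 6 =0.83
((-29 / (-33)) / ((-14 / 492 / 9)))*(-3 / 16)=32103 / 616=52.12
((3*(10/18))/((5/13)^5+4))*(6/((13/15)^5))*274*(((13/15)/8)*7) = 1051903125/992198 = 1060.17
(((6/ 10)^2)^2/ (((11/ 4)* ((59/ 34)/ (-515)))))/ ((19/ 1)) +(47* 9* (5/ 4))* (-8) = -6521150898/ 1541375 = -4230.74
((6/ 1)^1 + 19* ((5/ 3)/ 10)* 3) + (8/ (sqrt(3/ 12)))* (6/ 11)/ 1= 533/ 22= 24.23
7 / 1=7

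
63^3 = 250047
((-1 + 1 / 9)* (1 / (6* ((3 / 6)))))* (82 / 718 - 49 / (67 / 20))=2792584 / 649431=4.30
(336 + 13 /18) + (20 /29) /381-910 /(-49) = 164877701 /464058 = 355.30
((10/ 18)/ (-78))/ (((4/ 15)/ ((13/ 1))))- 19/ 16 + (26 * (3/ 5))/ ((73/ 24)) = 188903/ 52560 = 3.59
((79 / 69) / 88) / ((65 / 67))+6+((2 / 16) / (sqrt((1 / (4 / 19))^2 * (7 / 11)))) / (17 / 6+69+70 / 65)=39 * sqrt(77) / 756371+2373373 / 394680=6.01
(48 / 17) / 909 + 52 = 267868 / 5151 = 52.00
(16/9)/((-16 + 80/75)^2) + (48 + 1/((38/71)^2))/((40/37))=269649103/5660480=47.64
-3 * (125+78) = -609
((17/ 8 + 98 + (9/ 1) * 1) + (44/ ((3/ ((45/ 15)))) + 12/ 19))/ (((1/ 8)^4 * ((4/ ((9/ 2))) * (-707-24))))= -13461696/ 13889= -969.23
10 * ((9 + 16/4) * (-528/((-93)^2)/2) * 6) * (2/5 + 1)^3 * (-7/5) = 10986976/120125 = 91.46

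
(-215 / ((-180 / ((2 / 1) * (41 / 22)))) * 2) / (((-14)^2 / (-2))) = -0.09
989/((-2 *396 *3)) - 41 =-98405/2376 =-41.42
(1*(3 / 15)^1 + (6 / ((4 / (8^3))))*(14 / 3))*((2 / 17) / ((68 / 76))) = 680998 / 1445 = 471.28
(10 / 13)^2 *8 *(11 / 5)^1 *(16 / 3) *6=56320 / 169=333.25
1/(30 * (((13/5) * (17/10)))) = 5/663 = 0.01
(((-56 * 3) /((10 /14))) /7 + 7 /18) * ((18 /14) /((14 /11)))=-671 /20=-33.55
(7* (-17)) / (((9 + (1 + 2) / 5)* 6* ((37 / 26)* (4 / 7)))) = -54145 / 21312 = -2.54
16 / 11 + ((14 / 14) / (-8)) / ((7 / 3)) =863 / 616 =1.40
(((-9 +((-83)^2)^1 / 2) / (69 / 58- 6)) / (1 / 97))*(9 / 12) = -19328123 / 372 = -51957.32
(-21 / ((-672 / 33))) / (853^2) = 33 / 23283488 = 0.00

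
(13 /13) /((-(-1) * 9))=1 /9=0.11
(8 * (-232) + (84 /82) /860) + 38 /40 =-65409021 /35260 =-1855.05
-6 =-6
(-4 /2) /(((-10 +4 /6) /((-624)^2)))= 584064 /7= 83437.71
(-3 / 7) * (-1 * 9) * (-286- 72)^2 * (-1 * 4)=-1977387.43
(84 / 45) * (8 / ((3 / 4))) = 896 / 45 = 19.91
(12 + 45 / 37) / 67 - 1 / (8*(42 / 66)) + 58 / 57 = 8058347 / 7912968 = 1.02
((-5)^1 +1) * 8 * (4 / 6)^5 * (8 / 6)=-4096 / 729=-5.62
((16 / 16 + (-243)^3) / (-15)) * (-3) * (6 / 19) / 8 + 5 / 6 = -32284801 / 285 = -113280.00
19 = 19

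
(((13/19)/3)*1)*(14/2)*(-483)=-14651/19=-771.11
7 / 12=0.58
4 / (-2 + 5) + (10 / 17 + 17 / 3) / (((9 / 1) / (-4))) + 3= 713 / 459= 1.55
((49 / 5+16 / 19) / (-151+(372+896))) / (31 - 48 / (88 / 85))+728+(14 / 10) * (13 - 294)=1200103246 / 3586687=334.60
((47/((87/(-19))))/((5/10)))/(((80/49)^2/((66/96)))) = -23585023/4454400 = -5.29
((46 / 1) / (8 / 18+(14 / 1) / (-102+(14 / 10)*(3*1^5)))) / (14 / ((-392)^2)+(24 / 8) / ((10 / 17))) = 1851706080 / 61856353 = 29.94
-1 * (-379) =379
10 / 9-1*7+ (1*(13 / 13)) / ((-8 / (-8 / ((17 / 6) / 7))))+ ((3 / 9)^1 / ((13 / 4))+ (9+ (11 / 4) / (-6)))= 83155 / 15912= 5.23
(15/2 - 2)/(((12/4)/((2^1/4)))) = 11/12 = 0.92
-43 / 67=-0.64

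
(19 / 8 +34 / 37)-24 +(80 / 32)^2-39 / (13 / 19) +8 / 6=-62269 / 888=-70.12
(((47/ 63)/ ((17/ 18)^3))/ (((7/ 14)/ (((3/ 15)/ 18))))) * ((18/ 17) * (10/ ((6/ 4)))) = 81216/ 584647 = 0.14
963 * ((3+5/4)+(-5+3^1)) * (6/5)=26001/10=2600.10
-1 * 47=-47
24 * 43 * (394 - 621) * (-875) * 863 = 176898603000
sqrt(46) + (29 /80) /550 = 29 /44000 + sqrt(46) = 6.78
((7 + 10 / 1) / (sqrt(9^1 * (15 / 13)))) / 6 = 17 * sqrt(195) / 270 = 0.88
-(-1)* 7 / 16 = 7 / 16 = 0.44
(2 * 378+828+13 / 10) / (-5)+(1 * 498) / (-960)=-254063 / 800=-317.58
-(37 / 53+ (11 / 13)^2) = -12666 / 8957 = -1.41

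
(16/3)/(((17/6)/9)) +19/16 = 4931/272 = 18.13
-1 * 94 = -94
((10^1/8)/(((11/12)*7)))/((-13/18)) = -270/1001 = -0.27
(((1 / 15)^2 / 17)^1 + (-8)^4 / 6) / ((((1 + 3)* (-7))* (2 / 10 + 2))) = -2611201 / 235620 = -11.08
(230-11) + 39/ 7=1572/ 7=224.57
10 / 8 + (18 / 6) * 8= 101 / 4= 25.25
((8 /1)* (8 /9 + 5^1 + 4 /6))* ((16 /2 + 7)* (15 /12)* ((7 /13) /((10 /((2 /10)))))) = 413 /39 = 10.59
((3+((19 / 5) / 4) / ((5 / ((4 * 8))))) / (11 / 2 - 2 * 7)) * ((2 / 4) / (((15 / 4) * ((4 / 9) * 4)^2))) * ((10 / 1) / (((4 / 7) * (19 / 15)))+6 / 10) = -16787331 / 25840000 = -0.65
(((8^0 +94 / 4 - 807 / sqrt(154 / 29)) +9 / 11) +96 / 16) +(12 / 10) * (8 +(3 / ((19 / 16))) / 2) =88687 / 2090 - 807 * sqrt(4466) / 154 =-307.76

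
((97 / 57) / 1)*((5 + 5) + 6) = 1552 / 57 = 27.23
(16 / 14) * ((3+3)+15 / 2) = 108 / 7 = 15.43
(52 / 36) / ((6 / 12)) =26 / 9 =2.89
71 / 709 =0.10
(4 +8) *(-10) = -120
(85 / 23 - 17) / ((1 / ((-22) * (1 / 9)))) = 748 / 23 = 32.52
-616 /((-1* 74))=8.32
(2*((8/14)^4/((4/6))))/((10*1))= 384/12005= 0.03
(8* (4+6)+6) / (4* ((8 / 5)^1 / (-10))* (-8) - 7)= -45.74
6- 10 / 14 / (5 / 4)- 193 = -1313 / 7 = -187.57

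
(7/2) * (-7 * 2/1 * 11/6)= -539/6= -89.83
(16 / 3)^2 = 256 / 9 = 28.44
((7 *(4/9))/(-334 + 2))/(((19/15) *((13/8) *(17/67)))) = -18760/1045551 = -0.02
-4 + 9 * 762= 6854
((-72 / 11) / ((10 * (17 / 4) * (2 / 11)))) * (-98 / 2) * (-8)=-332.05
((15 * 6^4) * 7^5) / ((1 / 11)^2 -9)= -2470881105 / 68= -36336486.84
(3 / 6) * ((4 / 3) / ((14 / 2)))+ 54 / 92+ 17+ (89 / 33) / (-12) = 1113017 / 63756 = 17.46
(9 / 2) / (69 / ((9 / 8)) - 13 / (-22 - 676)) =9423 / 128471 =0.07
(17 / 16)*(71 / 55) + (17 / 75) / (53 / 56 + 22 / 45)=1.53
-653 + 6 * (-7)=-695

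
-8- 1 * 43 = -51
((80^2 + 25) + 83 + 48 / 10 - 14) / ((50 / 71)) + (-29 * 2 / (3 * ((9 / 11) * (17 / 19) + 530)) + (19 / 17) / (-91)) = 9228.25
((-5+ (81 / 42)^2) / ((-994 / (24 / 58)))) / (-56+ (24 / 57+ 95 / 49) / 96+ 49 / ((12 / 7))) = -228912 / 11761944845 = -0.00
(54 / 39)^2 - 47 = -7619 / 169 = -45.08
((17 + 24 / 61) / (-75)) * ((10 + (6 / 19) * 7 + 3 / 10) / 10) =-0.29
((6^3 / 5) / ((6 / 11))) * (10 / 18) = 44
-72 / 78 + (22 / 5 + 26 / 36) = 4.20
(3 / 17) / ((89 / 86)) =258 / 1513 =0.17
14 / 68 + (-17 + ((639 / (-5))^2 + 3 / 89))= 16316.08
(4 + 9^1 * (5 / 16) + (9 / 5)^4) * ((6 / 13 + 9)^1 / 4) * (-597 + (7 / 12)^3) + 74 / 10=-7316873442493 / 299520000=-24428.66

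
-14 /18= -7 /9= -0.78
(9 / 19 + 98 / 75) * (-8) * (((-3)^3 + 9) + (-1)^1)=20296 / 75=270.61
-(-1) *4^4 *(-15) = -3840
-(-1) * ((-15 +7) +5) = -3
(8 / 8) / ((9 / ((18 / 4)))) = 1 / 2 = 0.50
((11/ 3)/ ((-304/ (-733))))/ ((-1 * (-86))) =8063/ 78432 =0.10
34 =34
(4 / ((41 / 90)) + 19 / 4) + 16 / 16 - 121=-17461 / 164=-106.47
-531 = -531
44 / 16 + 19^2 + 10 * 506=21695 / 4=5423.75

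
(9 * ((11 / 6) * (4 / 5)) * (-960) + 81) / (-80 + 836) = -1399 / 84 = -16.65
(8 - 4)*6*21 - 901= -397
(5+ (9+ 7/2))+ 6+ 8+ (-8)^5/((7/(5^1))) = -327239/14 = -23374.21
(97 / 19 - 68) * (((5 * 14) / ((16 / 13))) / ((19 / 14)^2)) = -26642525 / 13718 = -1942.16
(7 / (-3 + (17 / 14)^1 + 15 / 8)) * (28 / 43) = 10976 / 215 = 51.05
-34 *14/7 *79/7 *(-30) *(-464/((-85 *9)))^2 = 136067072/16065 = 8469.78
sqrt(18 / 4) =3 * sqrt(2) / 2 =2.12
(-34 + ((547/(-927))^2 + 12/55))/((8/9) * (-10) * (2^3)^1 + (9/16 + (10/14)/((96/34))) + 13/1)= 88489900072/151646266035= 0.58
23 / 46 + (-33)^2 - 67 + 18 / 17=34801 / 34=1023.56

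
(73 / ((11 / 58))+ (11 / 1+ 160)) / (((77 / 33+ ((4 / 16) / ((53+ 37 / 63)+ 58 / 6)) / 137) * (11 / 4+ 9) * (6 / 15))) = 400614441000 / 7903197533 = 50.69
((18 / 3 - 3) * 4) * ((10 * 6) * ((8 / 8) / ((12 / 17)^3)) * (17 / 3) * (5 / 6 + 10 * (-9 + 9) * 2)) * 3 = 2088025 / 72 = 29000.35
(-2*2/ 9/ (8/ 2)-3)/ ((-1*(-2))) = -14/ 9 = -1.56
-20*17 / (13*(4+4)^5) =-85 / 106496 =-0.00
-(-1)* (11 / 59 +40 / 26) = 1323 / 767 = 1.72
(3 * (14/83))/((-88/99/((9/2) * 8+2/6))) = -6867/332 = -20.68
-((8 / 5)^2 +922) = -23114 / 25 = -924.56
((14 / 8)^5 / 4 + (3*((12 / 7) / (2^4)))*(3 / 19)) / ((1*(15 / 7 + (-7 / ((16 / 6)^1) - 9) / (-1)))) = 2262979 / 7500288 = 0.30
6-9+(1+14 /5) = 4 /5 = 0.80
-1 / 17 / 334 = -1 / 5678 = -0.00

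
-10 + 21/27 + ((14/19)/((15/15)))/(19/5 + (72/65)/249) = -6337631/701955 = -9.03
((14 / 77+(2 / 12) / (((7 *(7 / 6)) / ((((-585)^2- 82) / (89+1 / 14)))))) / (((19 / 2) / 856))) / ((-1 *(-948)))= 1076363504 / 144124519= 7.47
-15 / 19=-0.79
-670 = -670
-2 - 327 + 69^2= 4432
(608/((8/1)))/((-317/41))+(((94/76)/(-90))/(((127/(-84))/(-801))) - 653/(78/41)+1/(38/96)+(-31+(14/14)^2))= -115696457023/298319190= -387.83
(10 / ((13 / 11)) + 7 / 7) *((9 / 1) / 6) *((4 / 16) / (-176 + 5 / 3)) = -1107 / 54392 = -0.02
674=674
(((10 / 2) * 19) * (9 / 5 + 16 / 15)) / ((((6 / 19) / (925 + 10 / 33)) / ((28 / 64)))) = 349112.34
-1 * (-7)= 7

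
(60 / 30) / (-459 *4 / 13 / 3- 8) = -13 / 358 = -0.04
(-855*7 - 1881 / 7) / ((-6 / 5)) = 36480 / 7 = 5211.43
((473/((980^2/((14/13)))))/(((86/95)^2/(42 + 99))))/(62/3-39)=-152703/30677920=-0.00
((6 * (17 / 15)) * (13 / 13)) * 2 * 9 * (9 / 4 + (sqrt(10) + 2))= 612 * sqrt(10) / 5 + 2601 / 5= 907.26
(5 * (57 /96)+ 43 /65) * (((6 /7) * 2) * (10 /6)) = 7551 /728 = 10.37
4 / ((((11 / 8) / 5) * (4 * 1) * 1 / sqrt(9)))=120 / 11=10.91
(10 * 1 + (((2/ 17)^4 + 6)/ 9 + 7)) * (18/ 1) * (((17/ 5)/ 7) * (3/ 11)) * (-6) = -95614956/ 378301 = -252.75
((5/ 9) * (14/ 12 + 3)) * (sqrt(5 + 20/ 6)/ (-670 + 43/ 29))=-18125 * sqrt(3)/ 3140694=-0.01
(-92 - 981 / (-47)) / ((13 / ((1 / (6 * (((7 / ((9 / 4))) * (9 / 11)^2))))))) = -0.44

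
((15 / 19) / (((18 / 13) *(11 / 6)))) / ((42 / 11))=65 / 798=0.08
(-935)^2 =874225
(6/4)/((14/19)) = 57/28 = 2.04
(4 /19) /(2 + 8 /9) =18 /247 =0.07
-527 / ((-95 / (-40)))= -4216 / 19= -221.89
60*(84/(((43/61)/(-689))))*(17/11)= -3601044720/473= -7613202.37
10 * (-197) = -1970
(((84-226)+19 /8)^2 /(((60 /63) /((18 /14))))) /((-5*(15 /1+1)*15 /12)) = -33687603 /128000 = -263.18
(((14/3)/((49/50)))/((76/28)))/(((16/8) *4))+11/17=1679/1938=0.87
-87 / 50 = -1.74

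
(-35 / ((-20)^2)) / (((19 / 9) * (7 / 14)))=-63 / 760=-0.08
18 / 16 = 9 / 8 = 1.12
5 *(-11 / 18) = -55 / 18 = -3.06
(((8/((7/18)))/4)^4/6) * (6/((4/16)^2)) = 26873856/2401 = 11192.78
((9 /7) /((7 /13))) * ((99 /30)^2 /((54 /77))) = 51909 /1400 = 37.08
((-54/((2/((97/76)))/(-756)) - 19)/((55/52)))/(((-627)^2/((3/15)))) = 5144152/410819805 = 0.01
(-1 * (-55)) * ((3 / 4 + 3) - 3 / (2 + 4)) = 715 / 4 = 178.75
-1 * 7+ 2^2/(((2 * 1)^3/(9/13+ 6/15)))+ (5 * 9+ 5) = 5661/130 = 43.55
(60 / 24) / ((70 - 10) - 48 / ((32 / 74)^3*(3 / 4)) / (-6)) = 960 / 73693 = 0.01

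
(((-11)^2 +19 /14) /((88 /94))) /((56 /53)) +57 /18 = 126.86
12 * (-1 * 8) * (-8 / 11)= 768 / 11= 69.82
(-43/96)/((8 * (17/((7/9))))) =-301/117504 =-0.00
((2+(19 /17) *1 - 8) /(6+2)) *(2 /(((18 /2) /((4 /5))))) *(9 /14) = -83 /1190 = -0.07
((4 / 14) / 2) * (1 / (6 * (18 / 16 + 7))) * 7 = 4 / 195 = 0.02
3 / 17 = 0.18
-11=-11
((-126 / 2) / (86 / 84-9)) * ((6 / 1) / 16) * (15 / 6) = 3969 / 536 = 7.40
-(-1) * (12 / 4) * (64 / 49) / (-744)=-8 / 1519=-0.01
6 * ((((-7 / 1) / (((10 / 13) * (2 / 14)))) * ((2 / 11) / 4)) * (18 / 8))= -17199 / 440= -39.09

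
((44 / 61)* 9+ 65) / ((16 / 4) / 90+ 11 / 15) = 5607 / 61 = 91.92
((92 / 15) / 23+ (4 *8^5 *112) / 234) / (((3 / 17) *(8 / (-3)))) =-155976343 / 1170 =-133313.11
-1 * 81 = -81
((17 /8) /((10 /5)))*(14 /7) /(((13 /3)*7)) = 51 /728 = 0.07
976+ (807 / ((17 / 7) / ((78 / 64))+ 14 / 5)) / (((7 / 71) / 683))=7637485937 / 6542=1167454.29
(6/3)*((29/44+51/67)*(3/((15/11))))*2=4187/335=12.50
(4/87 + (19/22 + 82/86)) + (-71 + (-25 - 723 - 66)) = -72683933/82302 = -883.14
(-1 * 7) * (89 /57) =-623 /57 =-10.93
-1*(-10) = 10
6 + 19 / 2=31 / 2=15.50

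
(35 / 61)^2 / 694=1225 / 2582374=0.00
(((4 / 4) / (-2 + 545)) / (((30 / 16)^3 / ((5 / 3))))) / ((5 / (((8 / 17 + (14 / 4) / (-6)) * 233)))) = -685952 / 280391625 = -0.00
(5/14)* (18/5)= 9/7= 1.29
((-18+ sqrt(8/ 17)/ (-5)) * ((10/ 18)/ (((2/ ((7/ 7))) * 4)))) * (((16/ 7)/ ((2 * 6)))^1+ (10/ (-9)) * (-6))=-60/ 7-4 * sqrt(34)/ 357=-8.64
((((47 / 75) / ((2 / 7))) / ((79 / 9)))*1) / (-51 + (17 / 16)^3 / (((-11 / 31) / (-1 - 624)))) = 3176448 / 26208678575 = 0.00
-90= -90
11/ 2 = 5.50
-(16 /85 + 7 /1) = -611 /85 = -7.19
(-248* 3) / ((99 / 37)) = -9176 / 33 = -278.06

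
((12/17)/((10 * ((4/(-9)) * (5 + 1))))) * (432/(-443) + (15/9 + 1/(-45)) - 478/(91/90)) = 428194789/34266050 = 12.50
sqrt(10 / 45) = sqrt(2) / 3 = 0.47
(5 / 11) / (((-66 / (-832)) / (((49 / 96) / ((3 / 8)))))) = 25480 / 3267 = 7.80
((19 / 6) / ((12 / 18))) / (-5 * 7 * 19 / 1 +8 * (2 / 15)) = -285 / 39836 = -0.01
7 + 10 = 17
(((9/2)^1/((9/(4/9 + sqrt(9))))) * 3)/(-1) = -31/6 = -5.17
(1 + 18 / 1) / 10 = 19 / 10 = 1.90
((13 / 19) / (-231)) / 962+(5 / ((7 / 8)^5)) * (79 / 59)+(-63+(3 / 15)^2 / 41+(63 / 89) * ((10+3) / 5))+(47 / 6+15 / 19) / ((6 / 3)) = -367623554345780693 / 8394316502256300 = -43.79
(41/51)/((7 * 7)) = 41/2499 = 0.02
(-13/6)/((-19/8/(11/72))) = 143/1026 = 0.14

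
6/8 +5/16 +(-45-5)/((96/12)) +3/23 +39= 12491/368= 33.94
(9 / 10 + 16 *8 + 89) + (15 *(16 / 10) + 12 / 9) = 7297 / 30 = 243.23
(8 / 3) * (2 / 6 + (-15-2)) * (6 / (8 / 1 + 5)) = -800 / 39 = -20.51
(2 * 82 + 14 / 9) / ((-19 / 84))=-41720 / 57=-731.93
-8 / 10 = -4 / 5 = -0.80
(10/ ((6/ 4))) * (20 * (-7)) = -2800/ 3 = -933.33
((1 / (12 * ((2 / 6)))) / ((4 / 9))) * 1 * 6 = 27 / 8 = 3.38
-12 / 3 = -4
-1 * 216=-216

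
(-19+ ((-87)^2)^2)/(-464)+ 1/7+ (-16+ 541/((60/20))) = -600740963/4872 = -123304.80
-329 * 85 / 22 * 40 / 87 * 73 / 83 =-40828900 / 79431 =-514.02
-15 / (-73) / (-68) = -15 / 4964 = -0.00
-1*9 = -9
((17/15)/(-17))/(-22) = 1/330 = 0.00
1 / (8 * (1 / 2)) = 0.25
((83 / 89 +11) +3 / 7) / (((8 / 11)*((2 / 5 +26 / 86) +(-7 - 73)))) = -6070955 / 28324072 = -0.21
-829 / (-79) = 829 / 79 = 10.49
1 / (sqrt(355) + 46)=46 / 1761 - sqrt(355) / 1761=0.02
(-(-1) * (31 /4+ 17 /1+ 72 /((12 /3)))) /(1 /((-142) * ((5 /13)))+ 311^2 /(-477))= -28956285 /137356222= -0.21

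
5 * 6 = 30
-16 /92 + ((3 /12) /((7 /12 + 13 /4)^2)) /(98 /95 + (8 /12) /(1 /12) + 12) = -20329 /117438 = -0.17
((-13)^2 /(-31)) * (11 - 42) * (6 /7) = 1014 /7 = 144.86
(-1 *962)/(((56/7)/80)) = -9620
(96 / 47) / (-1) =-96 / 47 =-2.04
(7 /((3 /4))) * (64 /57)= 1792 /171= 10.48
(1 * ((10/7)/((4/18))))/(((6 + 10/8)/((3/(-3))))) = -180/203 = -0.89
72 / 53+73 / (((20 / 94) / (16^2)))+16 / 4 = 23277324 / 265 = 87838.96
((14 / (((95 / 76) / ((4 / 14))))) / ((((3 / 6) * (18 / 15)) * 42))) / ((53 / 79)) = 632 / 3339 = 0.19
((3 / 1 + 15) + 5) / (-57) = -23 / 57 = -0.40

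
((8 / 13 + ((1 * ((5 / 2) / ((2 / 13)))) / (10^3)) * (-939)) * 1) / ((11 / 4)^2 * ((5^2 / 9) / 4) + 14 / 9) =-913746 / 424775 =-2.15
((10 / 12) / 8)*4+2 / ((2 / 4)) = 53 / 12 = 4.42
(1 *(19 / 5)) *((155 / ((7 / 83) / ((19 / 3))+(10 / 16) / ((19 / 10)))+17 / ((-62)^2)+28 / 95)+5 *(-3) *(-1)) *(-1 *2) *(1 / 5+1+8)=-8489606170779 / 259349875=-32734.18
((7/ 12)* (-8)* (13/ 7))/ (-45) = 26/ 135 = 0.19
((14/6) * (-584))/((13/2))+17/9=-24307/117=-207.75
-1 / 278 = -0.00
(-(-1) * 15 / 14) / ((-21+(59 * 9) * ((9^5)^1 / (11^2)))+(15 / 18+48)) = 5445 / 1317052247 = 0.00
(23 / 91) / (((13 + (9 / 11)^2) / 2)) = 0.04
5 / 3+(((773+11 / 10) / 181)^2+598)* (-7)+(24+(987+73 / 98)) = -1589537245399 / 481586700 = -3300.63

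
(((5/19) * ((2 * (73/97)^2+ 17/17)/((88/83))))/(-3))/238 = -2775935/3744179824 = -0.00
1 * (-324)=-324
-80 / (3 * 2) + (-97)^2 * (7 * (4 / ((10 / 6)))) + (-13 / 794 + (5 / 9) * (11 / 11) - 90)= 5644211141 / 35730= 157968.41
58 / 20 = 29 / 10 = 2.90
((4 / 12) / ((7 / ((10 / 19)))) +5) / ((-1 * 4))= -1.26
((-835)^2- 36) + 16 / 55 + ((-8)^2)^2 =38570691 / 55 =701285.29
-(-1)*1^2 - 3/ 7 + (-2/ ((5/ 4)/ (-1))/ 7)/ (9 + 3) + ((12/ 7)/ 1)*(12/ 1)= 2222/ 105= 21.16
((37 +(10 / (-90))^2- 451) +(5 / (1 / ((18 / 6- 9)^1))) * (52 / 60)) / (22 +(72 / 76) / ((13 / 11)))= -8802833 / 456192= -19.30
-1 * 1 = -1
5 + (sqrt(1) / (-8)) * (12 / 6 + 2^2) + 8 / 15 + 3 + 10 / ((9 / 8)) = 3001 / 180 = 16.67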